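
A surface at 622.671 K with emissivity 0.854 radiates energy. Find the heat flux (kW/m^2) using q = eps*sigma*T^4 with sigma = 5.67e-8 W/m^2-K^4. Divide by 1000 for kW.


T^4 = 1.5033e+11
q = 0.854 * 5.67e-8 * 1.5033e+11 / 1000 = 7.2791 kW/m^2

7.2791 kW/m^2


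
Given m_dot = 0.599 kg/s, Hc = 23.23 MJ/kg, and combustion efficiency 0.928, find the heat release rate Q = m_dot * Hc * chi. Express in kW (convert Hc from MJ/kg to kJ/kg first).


Hc = 23.23 MJ/kg = 23.23 * 1000 kJ/kg = 23230 kJ/kg
Q = 0.599 kg/s * 23230 kJ/kg * 0.928 = 12913 kW

12913 kW


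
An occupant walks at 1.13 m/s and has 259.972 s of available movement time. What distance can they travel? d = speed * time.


d = 1.13 * 259.972 = 293.77 m

293.77 m


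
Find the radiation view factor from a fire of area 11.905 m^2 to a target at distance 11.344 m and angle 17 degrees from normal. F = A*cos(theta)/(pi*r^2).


cos(17 deg) = 0.95630
pi*r^2 = 404.28
F = 11.905 * 0.95630 / 404.28 = 0.028161

0.028161


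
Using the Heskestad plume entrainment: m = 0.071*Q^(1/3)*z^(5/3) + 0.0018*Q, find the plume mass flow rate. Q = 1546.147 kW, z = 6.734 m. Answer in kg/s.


Q^(1/3) = 11.563
z^(5/3) = 24.013
First term = 0.071 * 11.563 * 24.013 = 19.715
Second term = 0.0018 * 1546.147 = 2.7831
m = 22.498 kg/s

22.498 kg/s


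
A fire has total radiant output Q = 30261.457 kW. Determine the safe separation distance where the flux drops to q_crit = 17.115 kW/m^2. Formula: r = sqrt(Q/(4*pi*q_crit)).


4*pi*q_crit = 215.07
Q/(4*pi*q_crit) = 140.70
r = sqrt(140.70) = 11.862 m

11.862 m


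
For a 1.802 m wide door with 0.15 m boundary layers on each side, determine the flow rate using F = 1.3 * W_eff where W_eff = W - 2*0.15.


W_eff = 1.802 - 0.30 = 1.502 m
F = 1.3 * 1.502 = 1.9526 persons/s

1.9526 persons/s


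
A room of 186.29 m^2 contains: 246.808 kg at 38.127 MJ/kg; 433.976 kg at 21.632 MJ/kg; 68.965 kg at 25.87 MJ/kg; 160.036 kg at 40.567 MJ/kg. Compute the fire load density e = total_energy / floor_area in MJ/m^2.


Total energy = 246.808*38.127 + 433.976*21.632 + 68.965*25.87 + 160.036*40.567
= 9410.049 + 9387.769 + 1784.125 + 6492.180
= 27074.12 MJ
e = 27074.12 / 186.29 = 145.33 MJ/m^2

145.33 MJ/m^2


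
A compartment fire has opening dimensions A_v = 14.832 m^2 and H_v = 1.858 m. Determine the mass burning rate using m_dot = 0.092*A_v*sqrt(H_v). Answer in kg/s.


sqrt(H_v) = 1.3631
m_dot = 0.092 * 14.832 * 1.3631 = 1.8600 kg/s

1.8600 kg/s


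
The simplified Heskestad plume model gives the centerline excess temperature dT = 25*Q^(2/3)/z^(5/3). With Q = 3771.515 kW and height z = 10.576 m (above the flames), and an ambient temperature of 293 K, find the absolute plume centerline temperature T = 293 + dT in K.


Q^(2/3) = 242.29
z^(5/3) = 50.957
dT = 25 * 242.29 / 50.957 = 118.87 K
T = 293 + 118.87 = 411.87 K

411.87 K


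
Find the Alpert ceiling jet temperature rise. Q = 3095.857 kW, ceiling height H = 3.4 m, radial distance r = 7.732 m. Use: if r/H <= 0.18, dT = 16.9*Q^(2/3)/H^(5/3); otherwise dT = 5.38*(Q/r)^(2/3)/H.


r/H = 7.732 / 3.4 = 2.2741
r/H > 0.18, so dT = 5.38*(Q/r)^(2/3)/H
Q/r = 400.40
(Q/r)^(2/3) = 54.324
dT = 5.38 * 54.324 / 3.4 = 85.960 K

85.960 K


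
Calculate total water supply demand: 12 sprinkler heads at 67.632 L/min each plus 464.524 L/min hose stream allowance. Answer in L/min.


Sprinkler demand = 12 * 67.632 = 811.584 L/min
Total = 811.584 + 464.524 = 1276.108 L/min

1276.108 L/min


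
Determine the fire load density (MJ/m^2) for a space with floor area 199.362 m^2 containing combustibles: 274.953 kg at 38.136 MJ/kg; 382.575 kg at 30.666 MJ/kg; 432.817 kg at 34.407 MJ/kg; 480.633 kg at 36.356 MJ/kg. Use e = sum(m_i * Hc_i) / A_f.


Total energy = 274.953*38.136 + 382.575*30.666 + 432.817*34.407 + 480.633*36.356
= 10485.61 + 11732.04 + 14891.93 + 17473.89
= 54583.48 MJ
e = 54583.48 / 199.362 = 273.79 MJ/m^2

273.79 MJ/m^2


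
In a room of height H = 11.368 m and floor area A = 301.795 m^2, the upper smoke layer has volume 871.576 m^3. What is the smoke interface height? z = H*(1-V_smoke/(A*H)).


V/(A*H) = 0.25404
1 - 0.25404 = 0.74596
z = 11.368 * 0.74596 = 8.4800 m

8.4800 m


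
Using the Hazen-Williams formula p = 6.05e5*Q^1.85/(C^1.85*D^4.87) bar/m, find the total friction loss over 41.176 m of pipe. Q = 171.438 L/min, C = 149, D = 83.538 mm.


Q^1.85 = 13586
C^1.85 = 10481
D^4.87 = 2.2886e+09
p/m = 0.00034268 bar/m
p_total = 0.00034268 * 41.176 = 0.014110 bar

0.014110 bar


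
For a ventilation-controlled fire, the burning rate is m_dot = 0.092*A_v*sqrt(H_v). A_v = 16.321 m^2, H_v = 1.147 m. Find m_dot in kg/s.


sqrt(H_v) = 1.0710
m_dot = 0.092 * 16.321 * 1.0710 = 1.6081 kg/s

1.6081 kg/s


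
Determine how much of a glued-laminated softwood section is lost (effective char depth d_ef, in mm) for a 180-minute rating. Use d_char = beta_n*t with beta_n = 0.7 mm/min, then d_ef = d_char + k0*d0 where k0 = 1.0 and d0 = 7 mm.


d_char = 0.7 * 180 = 126 mm
d_ef = 126 + 1.0*7 = 133 mm

133 mm


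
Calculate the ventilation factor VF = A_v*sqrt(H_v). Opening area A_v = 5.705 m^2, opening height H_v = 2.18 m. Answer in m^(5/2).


sqrt(H_v) = 1.4765
VF = 5.705 * 1.4765 = 8.4233 m^(5/2)

8.4233 m^(5/2)


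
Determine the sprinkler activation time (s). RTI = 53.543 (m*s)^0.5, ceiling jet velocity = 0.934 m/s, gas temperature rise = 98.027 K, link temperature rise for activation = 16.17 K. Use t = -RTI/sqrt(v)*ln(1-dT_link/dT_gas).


dT_link/dT_gas = 0.16495
ln(1 - 0.16495) = -0.18027
t = -53.543 / sqrt(0.934) * -0.18027 = 9.9874 s

9.9874 s


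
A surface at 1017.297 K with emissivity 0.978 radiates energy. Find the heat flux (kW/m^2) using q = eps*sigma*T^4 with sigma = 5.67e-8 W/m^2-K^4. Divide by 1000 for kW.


T^4 = 1.0710e+12
q = 0.978 * 5.67e-8 * 1.0710e+12 / 1000 = 59.390 kW/m^2

59.390 kW/m^2


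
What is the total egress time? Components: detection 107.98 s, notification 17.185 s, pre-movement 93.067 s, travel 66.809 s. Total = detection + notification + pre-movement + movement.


Total = 107.98 + 17.185 + 93.067 + 66.809 = 285.041 s

285.041 s


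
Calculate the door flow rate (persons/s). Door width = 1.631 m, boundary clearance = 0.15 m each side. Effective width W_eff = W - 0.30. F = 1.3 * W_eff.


W_eff = 1.631 - 0.30 = 1.331 m
F = 1.3 * 1.331 = 1.7303 persons/s

1.7303 persons/s


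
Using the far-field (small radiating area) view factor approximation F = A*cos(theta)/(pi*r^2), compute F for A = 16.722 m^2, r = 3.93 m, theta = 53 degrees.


cos(53 deg) = 0.60182
pi*r^2 = 48.522
F = 16.722 * 0.60182 / 48.522 = 0.20740

0.20740


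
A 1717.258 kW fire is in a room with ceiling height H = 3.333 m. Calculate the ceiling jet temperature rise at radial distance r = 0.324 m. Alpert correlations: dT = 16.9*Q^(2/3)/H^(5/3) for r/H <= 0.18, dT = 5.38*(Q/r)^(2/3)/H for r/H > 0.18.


r/H = 0.324 / 3.333 = 0.097210
r/H <= 0.18, so dT = 16.9*Q^(2/3)/H^(5/3)
Q^(2/3) = 143.40
H^(5/3) = 7.4369
dT = 16.9 * 143.40 / 7.4369 = 325.88 K

325.88 K


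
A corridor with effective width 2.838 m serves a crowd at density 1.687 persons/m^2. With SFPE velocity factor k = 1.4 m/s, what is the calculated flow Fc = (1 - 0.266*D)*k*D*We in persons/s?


1 - 0.266*D = 1 - 0.266*1.687 = 0.55126
Fs = 0.55126 * 1.4 * 1.687 = 1.3020 persons/(s*m)
Fc = 1.3020 * 2.838 = 3.6950 persons/s

3.6950 persons/s


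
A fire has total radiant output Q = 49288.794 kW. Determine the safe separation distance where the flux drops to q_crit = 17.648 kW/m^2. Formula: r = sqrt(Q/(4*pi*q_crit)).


4*pi*q_crit = 221.77
Q/(4*pi*q_crit) = 222.25
r = sqrt(222.25) = 14.908 m

14.908 m


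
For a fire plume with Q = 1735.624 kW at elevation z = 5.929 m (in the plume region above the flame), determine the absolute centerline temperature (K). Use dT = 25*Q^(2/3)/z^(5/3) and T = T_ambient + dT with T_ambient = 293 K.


Q^(2/3) = 144.42
z^(5/3) = 19.422
dT = 25 * 144.42 / 19.422 = 185.90 K
T = 293 + 185.90 = 478.90 K

478.90 K


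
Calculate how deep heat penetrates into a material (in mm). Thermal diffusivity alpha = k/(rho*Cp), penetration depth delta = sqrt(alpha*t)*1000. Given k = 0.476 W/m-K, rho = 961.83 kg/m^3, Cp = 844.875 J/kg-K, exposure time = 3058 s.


alpha = 0.476 / (961.83 * 844.875) = 5.8576e-07 m^2/s
alpha * t = 0.0017912
delta = sqrt(0.0017912) * 1000 = 42.323 mm

42.323 mm


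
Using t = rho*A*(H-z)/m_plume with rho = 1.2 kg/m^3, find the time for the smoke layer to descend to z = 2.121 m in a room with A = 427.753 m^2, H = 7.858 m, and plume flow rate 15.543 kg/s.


H - z = 5.737 m
t = 1.2 * 427.753 * 5.737 / 15.543 = 189.46 s

189.46 s


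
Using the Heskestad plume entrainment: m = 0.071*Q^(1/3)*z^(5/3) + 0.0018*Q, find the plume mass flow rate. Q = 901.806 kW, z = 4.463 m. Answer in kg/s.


Q^(1/3) = 9.6613
z^(5/3) = 12.098
First term = 0.071 * 9.6613 * 12.098 = 8.2987
Second term = 0.0018 * 901.806 = 1.6233
m = 9.9219 kg/s

9.9219 kg/s


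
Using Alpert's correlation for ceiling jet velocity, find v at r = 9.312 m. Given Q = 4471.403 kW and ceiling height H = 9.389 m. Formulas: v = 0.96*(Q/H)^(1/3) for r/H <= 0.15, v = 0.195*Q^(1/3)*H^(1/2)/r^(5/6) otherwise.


r/H = 9.312 / 9.389 = 0.99180
r/H > 0.15, so v = 0.195*Q^(1/3)*H^(1/2)/r^(5/6)
Q^(1/3) = 16.475
H^(1/2) = 3.0641
r^(5/6) = 6.4200
v = 0.195 * 16.475 * 3.0641 / 6.4200 = 1.5333 m/s

1.5333 m/s


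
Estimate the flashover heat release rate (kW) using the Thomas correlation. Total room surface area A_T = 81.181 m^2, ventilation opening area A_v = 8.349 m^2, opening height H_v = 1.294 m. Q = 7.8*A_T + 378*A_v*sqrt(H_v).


7.8*A_T = 633.21
sqrt(H_v) = 1.1375
378*A_v*sqrt(H_v) = 3590.0
Q = 633.21 + 3590.0 = 4223.2 kW

4223.2 kW


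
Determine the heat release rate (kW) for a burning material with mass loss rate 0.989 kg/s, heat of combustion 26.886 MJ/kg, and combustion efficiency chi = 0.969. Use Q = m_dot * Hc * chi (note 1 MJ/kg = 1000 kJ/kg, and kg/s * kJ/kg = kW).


Hc = 26.886 MJ/kg = 26.886 * 1000 kJ/kg = 26886 kJ/kg
Q = 0.989 kg/s * 26886 kJ/kg * 0.969 = 25766 kW

25766 kW


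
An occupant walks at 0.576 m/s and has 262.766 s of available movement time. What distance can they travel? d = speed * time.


d = 0.576 * 262.766 = 151.35 m

151.35 m


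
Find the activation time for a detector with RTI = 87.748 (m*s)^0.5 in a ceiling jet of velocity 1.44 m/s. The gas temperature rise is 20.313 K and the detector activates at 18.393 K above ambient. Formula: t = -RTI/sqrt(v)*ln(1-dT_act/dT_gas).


dT_act/dT_gas = 0.90548
ln(1 - 0.90548) = -2.3589
t = -87.748 / sqrt(1.44) * -2.3589 = 172.49 s

172.49 s


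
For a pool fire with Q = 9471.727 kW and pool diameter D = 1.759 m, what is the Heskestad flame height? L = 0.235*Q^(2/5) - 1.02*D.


Q^(2/5) = 38.956
0.235 * Q^(2/5) = 9.1546
1.02 * D = 1.7942
L = 7.3604 m

7.3604 m


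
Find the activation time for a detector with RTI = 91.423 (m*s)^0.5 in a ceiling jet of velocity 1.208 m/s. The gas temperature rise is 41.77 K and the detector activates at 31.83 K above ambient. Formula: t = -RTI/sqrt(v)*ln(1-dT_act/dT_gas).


dT_act/dT_gas = 0.76203
ln(1 - 0.76203) = -1.4356
t = -91.423 / sqrt(1.208) * -1.4356 = 119.42 s

119.42 s


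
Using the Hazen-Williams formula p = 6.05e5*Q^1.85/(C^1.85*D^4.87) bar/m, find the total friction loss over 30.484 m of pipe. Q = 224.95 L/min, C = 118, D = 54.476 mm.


Q^1.85 = 22457
C^1.85 = 6807.4
D^4.87 = 2.8531e+08
p/m = 0.0069954 bar/m
p_total = 0.0069954 * 30.484 = 0.21325 bar

0.21325 bar


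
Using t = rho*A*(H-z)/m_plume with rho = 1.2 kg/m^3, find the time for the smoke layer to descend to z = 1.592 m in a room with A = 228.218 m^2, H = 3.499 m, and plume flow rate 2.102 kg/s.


H - z = 1.907 m
t = 1.2 * 228.218 * 1.907 / 2.102 = 248.46 s

248.46 s


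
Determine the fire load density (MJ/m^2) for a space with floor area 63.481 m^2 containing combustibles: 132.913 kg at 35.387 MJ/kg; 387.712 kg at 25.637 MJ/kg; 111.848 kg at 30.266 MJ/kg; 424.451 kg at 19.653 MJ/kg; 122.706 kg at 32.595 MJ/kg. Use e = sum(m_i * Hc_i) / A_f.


Total energy = 132.913*35.387 + 387.712*25.637 + 111.848*30.266 + 424.451*19.653 + 122.706*32.595
= 4703.392 + 9939.773 + 3385.192 + 8341.736 + 3999.602
= 30369.69 MJ
e = 30369.69 / 63.481 = 478.41 MJ/m^2

478.41 MJ/m^2


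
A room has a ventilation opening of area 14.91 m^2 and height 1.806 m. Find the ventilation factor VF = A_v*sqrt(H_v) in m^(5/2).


sqrt(H_v) = 1.3439
VF = 14.91 * 1.3439 = 20.037 m^(5/2)

20.037 m^(5/2)


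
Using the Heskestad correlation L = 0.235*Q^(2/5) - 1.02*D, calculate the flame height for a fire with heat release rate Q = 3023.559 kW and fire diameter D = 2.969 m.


Q^(2/5) = 24.672
0.235 * Q^(2/5) = 5.7980
1.02 * D = 3.0284
L = 2.7696 m

2.7696 m


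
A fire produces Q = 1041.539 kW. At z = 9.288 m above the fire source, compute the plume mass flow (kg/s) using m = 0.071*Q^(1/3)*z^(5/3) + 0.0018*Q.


Q^(1/3) = 10.137
z^(5/3) = 41.040
First term = 0.071 * 10.137 * 41.040 = 29.536
Second term = 0.0018 * 1041.539 = 1.8748
m = 31.411 kg/s

31.411 kg/s


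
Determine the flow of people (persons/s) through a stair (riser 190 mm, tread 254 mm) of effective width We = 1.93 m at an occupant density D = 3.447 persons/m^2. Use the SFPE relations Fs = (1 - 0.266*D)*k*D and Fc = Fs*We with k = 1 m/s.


1 - 0.266*D = 1 - 0.266*3.447 = 0.083098
Fs = 0.083098 * 1 * 3.447 = 0.28644 persons/(s*m)
Fc = 0.28644 * 1.93 = 0.55283 persons/s

0.55283 persons/s


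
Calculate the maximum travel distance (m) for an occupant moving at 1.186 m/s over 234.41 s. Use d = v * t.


d = 1.186 * 234.41 = 278.01 m

278.01 m


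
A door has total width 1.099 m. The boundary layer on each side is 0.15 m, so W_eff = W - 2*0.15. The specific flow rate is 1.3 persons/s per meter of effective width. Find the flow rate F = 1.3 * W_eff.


W_eff = 1.099 - 0.30 = 0.799 m
F = 1.3 * 0.799 = 1.0387 persons/s

1.0387 persons/s


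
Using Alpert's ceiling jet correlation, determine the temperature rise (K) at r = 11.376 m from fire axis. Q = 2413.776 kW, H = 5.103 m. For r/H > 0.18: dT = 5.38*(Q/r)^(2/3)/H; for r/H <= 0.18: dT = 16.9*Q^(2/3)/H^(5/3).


r/H = 11.376 / 5.103 = 2.2293
r/H > 0.18, so dT = 5.38*(Q/r)^(2/3)/H
Q/r = 212.18
(Q/r)^(2/3) = 35.574
dT = 5.38 * 35.574 / 5.103 = 37.506 K

37.506 K


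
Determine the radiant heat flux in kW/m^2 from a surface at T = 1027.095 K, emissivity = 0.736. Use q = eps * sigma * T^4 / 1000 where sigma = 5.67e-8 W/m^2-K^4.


T^4 = 1.1129e+12
q = 0.736 * 5.67e-8 * 1.1129e+12 / 1000 = 46.441 kW/m^2

46.441 kW/m^2


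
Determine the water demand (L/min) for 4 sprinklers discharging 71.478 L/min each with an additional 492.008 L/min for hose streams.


Sprinkler demand = 4 * 71.478 = 285.912 L/min
Total = 285.912 + 492.008 = 777.92 L/min

777.92 L/min


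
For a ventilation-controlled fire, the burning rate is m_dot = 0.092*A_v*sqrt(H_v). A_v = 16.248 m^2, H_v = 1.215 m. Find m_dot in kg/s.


sqrt(H_v) = 1.1023
m_dot = 0.092 * 16.248 * 1.1023 = 1.6477 kg/s

1.6477 kg/s


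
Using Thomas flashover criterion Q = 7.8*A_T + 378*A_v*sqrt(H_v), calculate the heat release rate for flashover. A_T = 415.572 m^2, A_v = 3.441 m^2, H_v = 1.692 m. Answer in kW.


7.8*A_T = 3241.5
sqrt(H_v) = 1.3008
378*A_v*sqrt(H_v) = 1691.9
Q = 3241.5 + 1691.9 = 4933.4 kW

4933.4 kW


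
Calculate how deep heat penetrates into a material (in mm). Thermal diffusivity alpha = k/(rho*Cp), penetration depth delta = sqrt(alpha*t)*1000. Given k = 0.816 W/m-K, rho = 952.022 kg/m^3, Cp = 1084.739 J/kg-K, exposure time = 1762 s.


alpha = 0.816 / (952.022 * 1084.739) = 7.9017e-07 m^2/s
alpha * t = 0.0013923
delta = sqrt(0.0013923) * 1000 = 37.313 mm

37.313 mm


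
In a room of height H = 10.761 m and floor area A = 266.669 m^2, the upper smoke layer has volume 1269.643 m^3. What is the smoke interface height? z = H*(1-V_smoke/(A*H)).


V/(A*H) = 0.44244
1 - 0.44244 = 0.55756
z = 10.761 * 0.55756 = 5.9999 m

5.9999 m


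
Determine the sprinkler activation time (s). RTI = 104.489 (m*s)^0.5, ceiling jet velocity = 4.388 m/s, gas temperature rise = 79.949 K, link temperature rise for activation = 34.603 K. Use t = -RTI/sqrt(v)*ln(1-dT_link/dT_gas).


dT_link/dT_gas = 0.43281
ln(1 - 0.43281) = -0.56707
t = -104.489 / sqrt(4.388) * -0.56707 = 28.286 s

28.286 s


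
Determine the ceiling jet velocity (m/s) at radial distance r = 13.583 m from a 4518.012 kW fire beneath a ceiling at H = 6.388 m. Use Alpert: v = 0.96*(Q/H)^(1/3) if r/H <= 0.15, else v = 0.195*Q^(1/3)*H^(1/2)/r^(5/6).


r/H = 13.583 / 6.388 = 2.1263
r/H > 0.15, so v = 0.195*Q^(1/3)*H^(1/2)/r^(5/6)
Q^(1/3) = 16.532
H^(1/2) = 2.5274
r^(5/6) = 8.7935
v = 0.195 * 16.532 * 2.5274 / 8.7935 = 0.92655 m/s

0.92655 m/s


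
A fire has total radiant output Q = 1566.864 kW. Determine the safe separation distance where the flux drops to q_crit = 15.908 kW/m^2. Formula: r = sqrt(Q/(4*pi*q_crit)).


4*pi*q_crit = 199.91
Q/(4*pi*q_crit) = 7.8380
r = sqrt(7.8380) = 2.7996 m

2.7996 m


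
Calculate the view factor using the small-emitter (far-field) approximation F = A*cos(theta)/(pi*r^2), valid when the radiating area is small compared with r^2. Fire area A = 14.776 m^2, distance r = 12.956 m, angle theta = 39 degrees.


cos(39 deg) = 0.77715
pi*r^2 = 527.34
F = 14.776 * 0.77715 / 527.34 = 0.021775

0.021775


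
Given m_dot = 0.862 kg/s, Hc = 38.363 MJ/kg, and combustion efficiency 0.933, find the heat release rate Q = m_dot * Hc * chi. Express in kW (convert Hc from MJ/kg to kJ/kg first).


Hc = 38.363 MJ/kg = 38.363 * 1000 kJ/kg = 38363 kJ/kg
Q = 0.862 kg/s * 38363 kJ/kg * 0.933 = 30853 kW

30853 kW


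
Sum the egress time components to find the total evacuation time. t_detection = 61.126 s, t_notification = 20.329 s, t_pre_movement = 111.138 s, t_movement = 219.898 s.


Total = 61.126 + 20.329 + 111.138 + 219.898 = 412.491 s

412.491 s


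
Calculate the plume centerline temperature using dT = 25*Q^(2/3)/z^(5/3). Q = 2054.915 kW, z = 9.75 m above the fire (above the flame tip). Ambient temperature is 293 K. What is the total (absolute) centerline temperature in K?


Q^(2/3) = 161.63
z^(5/3) = 44.498
dT = 25 * 161.63 / 44.498 = 90.809 K
T = 293 + 90.809 = 383.81 K

383.81 K


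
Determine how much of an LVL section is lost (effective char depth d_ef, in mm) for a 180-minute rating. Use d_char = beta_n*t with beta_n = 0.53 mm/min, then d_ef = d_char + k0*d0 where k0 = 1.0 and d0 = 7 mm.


d_char = 0.53 * 180 = 95.4 mm
d_ef = 95.4 + 1.0*7 = 102.4 mm

102.4 mm


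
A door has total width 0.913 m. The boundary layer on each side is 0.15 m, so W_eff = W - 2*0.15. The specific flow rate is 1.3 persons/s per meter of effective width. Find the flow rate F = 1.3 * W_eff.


W_eff = 0.913 - 0.30 = 0.613 m
F = 1.3 * 0.613 = 0.79690 persons/s

0.79690 persons/s


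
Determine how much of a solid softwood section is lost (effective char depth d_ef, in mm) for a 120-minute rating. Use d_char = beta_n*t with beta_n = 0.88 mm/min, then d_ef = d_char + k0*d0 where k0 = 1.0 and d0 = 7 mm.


d_char = 0.88 * 120 = 105.6 mm
d_ef = 105.6 + 1.0*7 = 112.6 mm

112.6 mm


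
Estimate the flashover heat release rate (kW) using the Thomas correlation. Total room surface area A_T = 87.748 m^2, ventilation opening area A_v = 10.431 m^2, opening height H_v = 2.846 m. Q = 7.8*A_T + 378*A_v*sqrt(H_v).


7.8*A_T = 684.43
sqrt(H_v) = 1.6870
378*A_v*sqrt(H_v) = 6651.7
Q = 684.43 + 6651.7 = 7336.2 kW

7336.2 kW


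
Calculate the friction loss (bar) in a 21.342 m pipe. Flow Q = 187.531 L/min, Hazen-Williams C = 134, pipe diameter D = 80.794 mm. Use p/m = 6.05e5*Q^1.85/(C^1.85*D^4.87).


Q^1.85 = 16039
C^1.85 = 8612.8
D^4.87 = 1.9451e+09
p/m = 0.00057924 bar/m
p_total = 0.00057924 * 21.342 = 0.012362 bar

0.012362 bar


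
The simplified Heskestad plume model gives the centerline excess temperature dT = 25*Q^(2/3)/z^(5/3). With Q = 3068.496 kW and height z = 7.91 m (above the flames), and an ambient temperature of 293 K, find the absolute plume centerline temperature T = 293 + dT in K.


Q^(2/3) = 211.16
z^(5/3) = 31.402
dT = 25 * 211.16 / 31.402 = 168.11 K
T = 293 + 168.11 = 461.11 K

461.11 K


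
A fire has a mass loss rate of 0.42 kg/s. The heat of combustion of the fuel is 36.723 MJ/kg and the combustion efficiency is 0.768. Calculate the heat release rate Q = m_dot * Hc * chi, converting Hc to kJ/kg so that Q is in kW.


Hc = 36.723 MJ/kg = 36.723 * 1000 kJ/kg = 36723 kJ/kg
Q = 0.42 kg/s * 36723 kJ/kg * 0.768 = 11845 kW

11845 kW


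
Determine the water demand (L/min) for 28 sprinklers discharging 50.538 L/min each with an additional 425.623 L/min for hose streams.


Sprinkler demand = 28 * 50.538 = 1415.064 L/min
Total = 1415.064 + 425.623 = 1840.687 L/min

1840.687 L/min


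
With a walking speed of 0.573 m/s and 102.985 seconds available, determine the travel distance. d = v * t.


d = 0.573 * 102.985 = 59.010 m

59.010 m


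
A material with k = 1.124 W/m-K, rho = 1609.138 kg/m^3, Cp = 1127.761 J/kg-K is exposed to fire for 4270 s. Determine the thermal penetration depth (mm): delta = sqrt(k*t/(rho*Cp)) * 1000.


alpha = 1.124 / (1609.138 * 1127.761) = 6.1938e-07 m^2/s
alpha * t = 0.0026447
delta = sqrt(0.0026447) * 1000 = 51.427 mm

51.427 mm


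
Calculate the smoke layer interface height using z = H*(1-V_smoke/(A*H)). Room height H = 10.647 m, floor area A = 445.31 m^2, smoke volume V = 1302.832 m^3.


V/(A*H) = 0.27479
1 - 0.27479 = 0.72521
z = 10.647 * 0.72521 = 7.7213 m

7.7213 m


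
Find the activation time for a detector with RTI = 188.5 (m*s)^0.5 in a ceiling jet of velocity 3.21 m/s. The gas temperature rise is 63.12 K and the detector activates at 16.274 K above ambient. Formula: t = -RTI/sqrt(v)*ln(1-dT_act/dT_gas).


dT_act/dT_gas = 0.25783
ln(1 - 0.25783) = -0.29817
t = -188.5 / sqrt(3.21) * -0.29817 = 31.371 s

31.371 s


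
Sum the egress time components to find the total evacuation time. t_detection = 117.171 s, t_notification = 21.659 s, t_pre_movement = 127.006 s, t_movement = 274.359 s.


Total = 117.171 + 21.659 + 127.006 + 274.359 = 540.195 s

540.195 s


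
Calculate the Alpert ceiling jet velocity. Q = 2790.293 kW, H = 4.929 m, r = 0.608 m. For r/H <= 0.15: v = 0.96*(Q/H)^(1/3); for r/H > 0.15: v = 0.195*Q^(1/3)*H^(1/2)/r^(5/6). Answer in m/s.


r/H = 0.608 / 4.929 = 0.12335
r/H <= 0.15, so v = 0.96*(Q/H)^(1/3)
Q/H = 566.10
(Q/H)^(1/3) = 8.2724
v = 0.96 * 8.2724 = 7.9415 m/s

7.9415 m/s


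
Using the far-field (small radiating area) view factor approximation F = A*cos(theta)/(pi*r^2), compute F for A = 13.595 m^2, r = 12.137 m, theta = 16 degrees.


cos(16 deg) = 0.96126
pi*r^2 = 462.78
F = 13.595 * 0.96126 / 462.78 = 0.028239

0.028239


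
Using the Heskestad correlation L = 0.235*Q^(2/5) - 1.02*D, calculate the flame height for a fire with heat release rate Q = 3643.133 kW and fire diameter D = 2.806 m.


Q^(2/5) = 26.582
0.235 * Q^(2/5) = 6.2468
1.02 * D = 2.8621
L = 3.3847 m

3.3847 m


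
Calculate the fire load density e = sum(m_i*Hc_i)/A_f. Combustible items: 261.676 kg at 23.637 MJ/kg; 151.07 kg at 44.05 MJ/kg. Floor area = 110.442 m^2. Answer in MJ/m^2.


Total energy = 261.676*23.637 + 151.07*44.05
= 6185.236 + 6654.633
= 12839.87 MJ
e = 12839.87 / 110.442 = 116.26 MJ/m^2

116.26 MJ/m^2


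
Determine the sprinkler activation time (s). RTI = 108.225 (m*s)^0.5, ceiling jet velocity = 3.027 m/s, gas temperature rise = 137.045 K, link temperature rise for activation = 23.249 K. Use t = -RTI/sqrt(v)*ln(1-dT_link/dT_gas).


dT_link/dT_gas = 0.16965
ln(1 - 0.16965) = -0.18590
t = -108.225 / sqrt(3.027) * -0.18590 = 11.564 s

11.564 s


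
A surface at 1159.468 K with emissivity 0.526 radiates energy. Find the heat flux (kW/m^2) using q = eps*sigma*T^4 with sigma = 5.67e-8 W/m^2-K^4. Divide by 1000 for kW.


T^4 = 1.8073e+12
q = 0.526 * 5.67e-8 * 1.8073e+12 / 1000 = 53.902 kW/m^2

53.902 kW/m^2


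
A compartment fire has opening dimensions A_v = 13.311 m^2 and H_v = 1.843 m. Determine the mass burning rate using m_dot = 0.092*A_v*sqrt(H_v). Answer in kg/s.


sqrt(H_v) = 1.3576
m_dot = 0.092 * 13.311 * 1.3576 = 1.6625 kg/s

1.6625 kg/s


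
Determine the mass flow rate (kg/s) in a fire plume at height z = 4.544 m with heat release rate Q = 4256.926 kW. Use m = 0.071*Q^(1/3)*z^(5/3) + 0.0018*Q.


Q^(1/3) = 16.207
z^(5/3) = 12.466
First term = 0.071 * 16.207 * 12.466 = 14.345
Second term = 0.0018 * 4256.926 = 7.6625
m = 22.007 kg/s

22.007 kg/s


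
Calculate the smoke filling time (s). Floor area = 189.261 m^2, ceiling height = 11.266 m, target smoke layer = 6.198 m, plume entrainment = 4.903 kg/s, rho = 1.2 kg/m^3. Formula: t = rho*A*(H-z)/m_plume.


H - z = 5.068 m
t = 1.2 * 189.261 * 5.068 / 4.903 = 234.76 s

234.76 s


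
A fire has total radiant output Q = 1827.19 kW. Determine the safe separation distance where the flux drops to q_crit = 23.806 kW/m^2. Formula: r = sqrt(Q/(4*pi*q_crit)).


4*pi*q_crit = 299.16
Q/(4*pi*q_crit) = 6.1078
r = sqrt(6.1078) = 2.4714 m

2.4714 m


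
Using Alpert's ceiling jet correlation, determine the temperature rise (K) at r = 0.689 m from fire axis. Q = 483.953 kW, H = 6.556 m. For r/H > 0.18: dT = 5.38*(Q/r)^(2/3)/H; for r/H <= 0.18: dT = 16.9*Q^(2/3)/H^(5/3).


r/H = 0.689 / 6.556 = 0.10509
r/H <= 0.18, so dT = 16.9*Q^(2/3)/H^(5/3)
Q^(2/3) = 61.641
H^(5/3) = 22.965
dT = 16.9 * 61.641 / 22.965 = 45.362 K

45.362 K


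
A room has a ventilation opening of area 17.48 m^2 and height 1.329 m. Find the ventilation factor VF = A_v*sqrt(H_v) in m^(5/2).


sqrt(H_v) = 1.1528
VF = 17.48 * 1.1528 = 20.151 m^(5/2)

20.151 m^(5/2)


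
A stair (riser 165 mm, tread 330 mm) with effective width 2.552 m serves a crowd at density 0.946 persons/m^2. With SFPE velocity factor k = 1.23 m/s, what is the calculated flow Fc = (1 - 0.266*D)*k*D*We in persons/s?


1 - 0.266*D = 1 - 0.266*0.946 = 0.74836
Fs = 0.74836 * 1.23 * 0.946 = 0.87078 persons/(s*m)
Fc = 0.87078 * 2.552 = 2.2222 persons/s

2.2222 persons/s


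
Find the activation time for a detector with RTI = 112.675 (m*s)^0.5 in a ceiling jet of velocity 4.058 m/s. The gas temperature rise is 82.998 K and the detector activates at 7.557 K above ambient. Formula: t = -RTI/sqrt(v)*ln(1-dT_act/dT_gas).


dT_act/dT_gas = 0.091050
ln(1 - 0.091050) = -0.095466
t = -112.675 / sqrt(4.058) * -0.095466 = 5.3397 s

5.3397 s


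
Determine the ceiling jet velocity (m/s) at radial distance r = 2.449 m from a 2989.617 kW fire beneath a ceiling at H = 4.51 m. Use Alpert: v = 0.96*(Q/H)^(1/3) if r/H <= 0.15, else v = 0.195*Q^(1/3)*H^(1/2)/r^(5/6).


r/H = 2.449 / 4.51 = 0.54302
r/H > 0.15, so v = 0.195*Q^(1/3)*H^(1/2)/r^(5/6)
Q^(1/3) = 14.406
H^(1/2) = 2.1237
r^(5/6) = 2.1094
v = 0.195 * 14.406 * 2.1237 / 2.1094 = 2.8282 m/s

2.8282 m/s


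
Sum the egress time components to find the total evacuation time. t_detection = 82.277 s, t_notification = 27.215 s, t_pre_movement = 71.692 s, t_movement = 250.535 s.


Total = 82.277 + 27.215 + 71.692 + 250.535 = 431.719 s

431.719 s


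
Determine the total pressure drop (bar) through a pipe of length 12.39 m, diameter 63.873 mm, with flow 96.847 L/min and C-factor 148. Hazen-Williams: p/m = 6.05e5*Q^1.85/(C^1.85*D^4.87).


Q^1.85 = 4723.5
C^1.85 = 10351
D^4.87 = 6.1929e+08
p/m = 0.00044580 bar/m
p_total = 0.00044580 * 12.39 = 0.0055234 bar

0.0055234 bar


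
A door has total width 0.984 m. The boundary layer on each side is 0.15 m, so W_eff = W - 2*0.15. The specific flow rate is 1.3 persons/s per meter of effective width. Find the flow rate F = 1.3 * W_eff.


W_eff = 0.984 - 0.30 = 0.684 m
F = 1.3 * 0.684 = 0.88920 persons/s

0.88920 persons/s


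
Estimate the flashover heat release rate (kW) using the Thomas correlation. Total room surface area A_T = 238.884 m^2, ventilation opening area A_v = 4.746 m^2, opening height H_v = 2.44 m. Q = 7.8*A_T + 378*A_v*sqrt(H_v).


7.8*A_T = 1863.3
sqrt(H_v) = 1.5620
378*A_v*sqrt(H_v) = 2802.3
Q = 1863.3 + 2802.3 = 4665.6 kW

4665.6 kW


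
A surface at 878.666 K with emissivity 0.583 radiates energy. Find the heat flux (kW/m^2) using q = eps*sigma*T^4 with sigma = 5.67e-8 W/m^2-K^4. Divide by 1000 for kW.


T^4 = 5.9607e+11
q = 0.583 * 5.67e-8 * 5.9607e+11 / 1000 = 19.704 kW/m^2

19.704 kW/m^2


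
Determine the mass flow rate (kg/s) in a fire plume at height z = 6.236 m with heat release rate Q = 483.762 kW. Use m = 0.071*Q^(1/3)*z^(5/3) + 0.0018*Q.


Q^(1/3) = 7.8501
z^(5/3) = 21.127
First term = 0.071 * 7.8501 * 21.127 = 11.775
Second term = 0.0018 * 483.762 = 0.87077
m = 12.646 kg/s

12.646 kg/s


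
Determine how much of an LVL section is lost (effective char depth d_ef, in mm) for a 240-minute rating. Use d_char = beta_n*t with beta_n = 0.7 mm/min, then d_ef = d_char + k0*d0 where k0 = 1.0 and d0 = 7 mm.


d_char = 0.7 * 240 = 168 mm
d_ef = 168 + 1.0*7 = 175 mm

175 mm


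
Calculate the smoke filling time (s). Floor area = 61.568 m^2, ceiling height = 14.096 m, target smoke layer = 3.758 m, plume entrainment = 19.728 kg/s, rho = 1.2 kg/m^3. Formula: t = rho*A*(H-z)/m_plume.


H - z = 10.338 m
t = 1.2 * 61.568 * 10.338 / 19.728 = 38.716 s

38.716 s


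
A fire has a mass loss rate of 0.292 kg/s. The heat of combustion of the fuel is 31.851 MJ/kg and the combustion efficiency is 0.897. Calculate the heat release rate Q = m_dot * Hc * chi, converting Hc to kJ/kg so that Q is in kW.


Hc = 31.851 MJ/kg = 31.851 * 1000 kJ/kg = 31851 kJ/kg
Q = 0.292 kg/s * 31851 kJ/kg * 0.897 = 8342.5 kW

8342.5 kW


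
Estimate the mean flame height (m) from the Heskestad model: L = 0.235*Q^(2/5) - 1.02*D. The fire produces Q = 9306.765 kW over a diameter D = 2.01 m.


Q^(2/5) = 38.683
0.235 * Q^(2/5) = 9.0905
1.02 * D = 2.0502
L = 7.0403 m

7.0403 m


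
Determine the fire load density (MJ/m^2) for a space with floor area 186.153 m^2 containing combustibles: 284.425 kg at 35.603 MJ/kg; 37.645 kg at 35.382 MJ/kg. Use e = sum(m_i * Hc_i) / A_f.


Total energy = 284.425*35.603 + 37.645*35.382
= 10126.38 + 1331.955
= 11458.34 MJ
e = 11458.34 / 186.153 = 61.553 MJ/m^2

61.553 MJ/m^2


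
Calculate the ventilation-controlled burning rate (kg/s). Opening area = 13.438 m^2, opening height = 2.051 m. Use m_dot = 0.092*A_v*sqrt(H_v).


sqrt(H_v) = 1.4321
m_dot = 0.092 * 13.438 * 1.4321 = 1.7705 kg/s

1.7705 kg/s


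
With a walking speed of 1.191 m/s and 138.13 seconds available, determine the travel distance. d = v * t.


d = 1.191 * 138.13 = 164.51 m

164.51 m


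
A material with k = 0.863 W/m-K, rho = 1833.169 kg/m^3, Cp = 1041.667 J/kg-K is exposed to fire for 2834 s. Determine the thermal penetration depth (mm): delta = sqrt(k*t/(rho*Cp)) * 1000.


alpha = 0.863 / (1833.169 * 1041.667) = 4.5194e-07 m^2/s
alpha * t = 0.0012808
delta = sqrt(0.0012808) * 1000 = 35.788 mm

35.788 mm


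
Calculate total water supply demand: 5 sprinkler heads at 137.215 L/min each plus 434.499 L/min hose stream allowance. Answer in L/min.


Sprinkler demand = 5 * 137.215 = 686.075 L/min
Total = 686.075 + 434.499 = 1120.574 L/min

1120.574 L/min


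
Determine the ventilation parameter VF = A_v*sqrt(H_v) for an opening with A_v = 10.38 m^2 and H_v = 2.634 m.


sqrt(H_v) = 1.6230
VF = 10.38 * 1.6230 = 16.846 m^(5/2)

16.846 m^(5/2)


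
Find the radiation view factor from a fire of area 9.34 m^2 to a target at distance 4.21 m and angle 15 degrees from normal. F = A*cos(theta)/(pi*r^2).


cos(15 deg) = 0.96593
pi*r^2 = 55.682
F = 9.34 * 0.96593 / 55.682 = 0.16202

0.16202


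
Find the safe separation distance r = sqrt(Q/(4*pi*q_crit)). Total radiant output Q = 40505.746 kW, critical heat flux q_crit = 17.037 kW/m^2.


4*pi*q_crit = 214.09
Q/(4*pi*q_crit) = 189.20
r = sqrt(189.20) = 13.755 m

13.755 m


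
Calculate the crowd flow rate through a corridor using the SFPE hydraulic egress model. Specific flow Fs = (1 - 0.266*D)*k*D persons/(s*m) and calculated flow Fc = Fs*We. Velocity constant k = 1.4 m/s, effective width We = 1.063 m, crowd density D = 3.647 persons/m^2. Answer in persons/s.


1 - 0.266*D = 1 - 0.266*3.647 = 0.029898
Fs = 0.029898 * 1.4 * 3.647 = 0.15265 persons/(s*m)
Fc = 0.15265 * 1.063 = 0.16227 persons/s

0.16227 persons/s


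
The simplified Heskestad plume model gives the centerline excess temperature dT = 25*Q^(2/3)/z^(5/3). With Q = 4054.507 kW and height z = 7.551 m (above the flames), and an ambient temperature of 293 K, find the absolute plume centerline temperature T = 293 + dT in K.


Q^(2/3) = 254.27
z^(5/3) = 29.063
dT = 25 * 254.27 / 29.063 = 218.72 K
T = 293 + 218.72 = 511.72 K

511.72 K


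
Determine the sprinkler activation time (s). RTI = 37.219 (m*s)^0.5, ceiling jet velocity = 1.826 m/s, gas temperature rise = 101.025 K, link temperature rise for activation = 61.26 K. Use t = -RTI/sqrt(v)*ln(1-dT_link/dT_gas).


dT_link/dT_gas = 0.60638
ln(1 - 0.60638) = -0.93238
t = -37.219 / sqrt(1.826) * -0.93238 = 25.681 s

25.681 s


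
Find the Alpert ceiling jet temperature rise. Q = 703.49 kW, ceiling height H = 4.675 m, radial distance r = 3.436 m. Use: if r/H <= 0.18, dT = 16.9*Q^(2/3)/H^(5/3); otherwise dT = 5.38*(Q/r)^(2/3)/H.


r/H = 3.436 / 4.675 = 0.73497
r/H > 0.18, so dT = 5.38*(Q/r)^(2/3)/H
Q/r = 204.74
(Q/r)^(2/3) = 34.738
dT = 5.38 * 34.738 / 4.675 = 39.976 K

39.976 K


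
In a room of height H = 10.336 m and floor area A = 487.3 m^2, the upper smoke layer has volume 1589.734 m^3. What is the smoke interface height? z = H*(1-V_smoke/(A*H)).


V/(A*H) = 0.31563
1 - 0.31563 = 0.68437
z = 10.336 * 0.68437 = 7.0737 m

7.0737 m


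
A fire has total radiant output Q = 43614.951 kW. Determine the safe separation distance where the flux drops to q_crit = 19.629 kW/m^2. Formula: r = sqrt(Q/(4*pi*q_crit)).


4*pi*q_crit = 246.67
Q/(4*pi*q_crit) = 176.82
r = sqrt(176.82) = 13.297 m

13.297 m


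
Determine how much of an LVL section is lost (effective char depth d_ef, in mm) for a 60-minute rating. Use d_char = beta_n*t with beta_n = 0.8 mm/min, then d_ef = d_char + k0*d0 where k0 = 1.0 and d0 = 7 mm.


d_char = 0.8 * 60 = 48 mm
d_ef = 48 + 1.0*7 = 55 mm

55 mm


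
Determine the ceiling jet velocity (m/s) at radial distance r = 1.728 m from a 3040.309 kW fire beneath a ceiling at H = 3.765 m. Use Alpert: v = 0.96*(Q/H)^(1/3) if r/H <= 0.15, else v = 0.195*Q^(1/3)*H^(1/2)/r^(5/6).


r/H = 1.728 / 3.765 = 0.45896
r/H > 0.15, so v = 0.195*Q^(1/3)*H^(1/2)/r^(5/6)
Q^(1/3) = 14.487
H^(1/2) = 1.9404
r^(5/6) = 1.5774
v = 0.195 * 14.487 * 1.9404 / 1.5774 = 3.4749 m/s

3.4749 m/s


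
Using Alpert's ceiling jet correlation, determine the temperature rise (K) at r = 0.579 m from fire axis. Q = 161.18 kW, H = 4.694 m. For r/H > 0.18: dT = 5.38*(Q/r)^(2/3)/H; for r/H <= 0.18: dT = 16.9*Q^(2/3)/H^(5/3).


r/H = 0.579 / 4.694 = 0.12335
r/H <= 0.18, so dT = 16.9*Q^(2/3)/H^(5/3)
Q^(2/3) = 29.617
H^(5/3) = 13.159
dT = 16.9 * 29.617 / 13.159 = 38.035 K

38.035 K


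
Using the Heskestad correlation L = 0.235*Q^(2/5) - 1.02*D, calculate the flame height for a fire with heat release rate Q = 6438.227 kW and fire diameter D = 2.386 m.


Q^(2/5) = 33.382
0.235 * Q^(2/5) = 7.8447
1.02 * D = 2.4337
L = 5.4109 m

5.4109 m


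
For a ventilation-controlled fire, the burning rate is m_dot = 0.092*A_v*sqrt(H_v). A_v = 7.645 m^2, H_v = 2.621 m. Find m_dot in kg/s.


sqrt(H_v) = 1.6190
m_dot = 0.092 * 7.645 * 1.6190 = 1.1387 kg/s

1.1387 kg/s


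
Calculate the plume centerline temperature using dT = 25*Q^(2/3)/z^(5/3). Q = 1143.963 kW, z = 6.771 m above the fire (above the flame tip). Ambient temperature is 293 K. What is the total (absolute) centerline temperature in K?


Q^(2/3) = 109.38
z^(5/3) = 24.234
dT = 25 * 109.38 / 24.234 = 112.84 K
T = 293 + 112.84 = 405.84 K

405.84 K


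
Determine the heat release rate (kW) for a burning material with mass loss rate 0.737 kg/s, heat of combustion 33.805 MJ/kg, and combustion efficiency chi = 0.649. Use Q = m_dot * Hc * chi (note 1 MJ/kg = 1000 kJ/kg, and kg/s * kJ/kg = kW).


Hc = 33.805 MJ/kg = 33.805 * 1000 kJ/kg = 33805 kJ/kg
Q = 0.737 kg/s * 33805 kJ/kg * 0.649 = 16169 kW

16169 kW


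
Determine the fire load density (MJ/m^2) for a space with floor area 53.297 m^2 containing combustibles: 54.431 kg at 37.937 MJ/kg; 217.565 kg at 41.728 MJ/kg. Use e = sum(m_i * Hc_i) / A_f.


Total energy = 54.431*37.937 + 217.565*41.728
= 2064.949 + 9078.552
= 11143.50 MJ
e = 11143.50 / 53.297 = 209.08 MJ/m^2

209.08 MJ/m^2


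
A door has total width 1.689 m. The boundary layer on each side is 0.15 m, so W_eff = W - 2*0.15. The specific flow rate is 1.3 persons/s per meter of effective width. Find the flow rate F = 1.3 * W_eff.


W_eff = 1.689 - 0.30 = 1.389 m
F = 1.3 * 1.389 = 1.8057 persons/s

1.8057 persons/s


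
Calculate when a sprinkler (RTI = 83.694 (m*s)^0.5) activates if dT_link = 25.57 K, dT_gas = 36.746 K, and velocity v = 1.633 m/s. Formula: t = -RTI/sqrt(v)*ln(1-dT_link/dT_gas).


dT_link/dT_gas = 0.69586
ln(1 - 0.69586) = -1.1903
t = -83.694 / sqrt(1.633) * -1.1903 = 77.955 s

77.955 s


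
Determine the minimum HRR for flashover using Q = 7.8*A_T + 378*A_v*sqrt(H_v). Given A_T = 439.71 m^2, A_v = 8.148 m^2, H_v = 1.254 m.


7.8*A_T = 3429.738
sqrt(H_v) = 1.1198
378*A_v*sqrt(H_v) = 3449.0
Q = 3429.738 + 3449.0 = 6878.7 kW

6878.7 kW


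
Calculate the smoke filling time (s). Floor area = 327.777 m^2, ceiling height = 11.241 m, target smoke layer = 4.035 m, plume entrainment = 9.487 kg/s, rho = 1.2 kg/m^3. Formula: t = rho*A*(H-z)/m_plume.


H - z = 7.206 m
t = 1.2 * 327.777 * 7.206 / 9.487 = 298.76 s

298.76 s


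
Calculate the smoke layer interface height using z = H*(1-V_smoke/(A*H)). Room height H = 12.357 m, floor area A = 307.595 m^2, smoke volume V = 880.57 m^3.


V/(A*H) = 0.23167
1 - 0.23167 = 0.76833
z = 12.357 * 0.76833 = 9.4942 m

9.4942 m


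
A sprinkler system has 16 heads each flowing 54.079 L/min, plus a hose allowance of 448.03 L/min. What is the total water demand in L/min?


Sprinkler demand = 16 * 54.079 = 865.264 L/min
Total = 865.264 + 448.03 = 1313.294 L/min

1313.294 L/min


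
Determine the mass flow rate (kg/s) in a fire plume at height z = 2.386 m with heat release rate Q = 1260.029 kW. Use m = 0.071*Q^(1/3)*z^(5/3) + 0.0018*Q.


Q^(1/3) = 10.801
z^(5/3) = 4.2604
First term = 0.071 * 10.801 * 4.2604 = 3.2672
Second term = 0.0018 * 1260.029 = 2.2681
m = 5.5352 kg/s

5.5352 kg/s


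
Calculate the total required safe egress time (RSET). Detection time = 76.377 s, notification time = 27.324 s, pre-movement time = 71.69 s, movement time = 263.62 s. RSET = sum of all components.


Total = 76.377 + 27.324 + 71.69 + 263.62 = 439.011 s

439.011 s


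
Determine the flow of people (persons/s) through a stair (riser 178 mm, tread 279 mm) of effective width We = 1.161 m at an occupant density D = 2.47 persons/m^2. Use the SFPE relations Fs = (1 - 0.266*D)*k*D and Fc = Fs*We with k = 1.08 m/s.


1 - 0.266*D = 1 - 0.266*2.47 = 0.34298
Fs = 0.34298 * 1.08 * 2.47 = 0.91493 persons/(s*m)
Fc = 0.91493 * 1.161 = 1.0622 persons/s

1.0622 persons/s


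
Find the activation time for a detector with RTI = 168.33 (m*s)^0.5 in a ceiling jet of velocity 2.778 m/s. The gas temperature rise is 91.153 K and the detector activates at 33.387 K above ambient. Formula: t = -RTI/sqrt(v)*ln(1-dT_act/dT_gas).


dT_act/dT_gas = 0.36627
ln(1 - 0.36627) = -0.45614
t = -168.33 / sqrt(2.778) * -0.45614 = 46.067 s

46.067 s


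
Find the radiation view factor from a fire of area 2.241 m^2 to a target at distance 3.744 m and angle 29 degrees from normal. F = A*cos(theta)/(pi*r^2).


cos(29 deg) = 0.87462
pi*r^2 = 44.037
F = 2.241 * 0.87462 / 44.037 = 0.044508

0.044508
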